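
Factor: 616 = 2^3 * 7^1*11^1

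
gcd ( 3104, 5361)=1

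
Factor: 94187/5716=2^( - 2)*97^1*971^1 * 1429^ (-1 ) 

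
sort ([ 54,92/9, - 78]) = [ - 78,92/9,  54] 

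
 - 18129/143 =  - 18129/143 = - 126.78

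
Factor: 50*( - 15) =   -  750 = - 2^1 *3^1*5^3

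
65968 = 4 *16492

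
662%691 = 662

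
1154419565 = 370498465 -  - 783921100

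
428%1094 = 428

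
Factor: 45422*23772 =2^3*3^1*7^1*13^1*283^1*1747^1 =1079771784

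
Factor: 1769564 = 2^2*17^1*53^1* 491^1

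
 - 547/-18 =30 + 7/18 = 30.39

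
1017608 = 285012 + 732596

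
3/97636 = 3/97636  =  0.00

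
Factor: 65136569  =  1097^1*59377^1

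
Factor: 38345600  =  2^7 * 5^2*23^1 * 521^1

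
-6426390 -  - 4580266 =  - 1846124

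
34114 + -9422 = 24692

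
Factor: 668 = 2^2*167^1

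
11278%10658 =620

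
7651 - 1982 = 5669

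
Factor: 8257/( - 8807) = -23^1*359^1*8807^(-1)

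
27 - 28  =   - 1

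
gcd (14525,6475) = 175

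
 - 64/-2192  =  4/137 = 0.03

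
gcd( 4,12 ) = 4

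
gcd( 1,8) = 1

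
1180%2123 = 1180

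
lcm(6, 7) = 42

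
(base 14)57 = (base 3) 2212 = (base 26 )2p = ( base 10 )77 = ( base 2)1001101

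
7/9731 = 7/9731  =  0.00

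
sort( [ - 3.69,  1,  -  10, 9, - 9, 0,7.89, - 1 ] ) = [ - 10 , - 9,- 3.69, - 1 , 0, 1, 7.89 , 9 ]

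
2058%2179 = 2058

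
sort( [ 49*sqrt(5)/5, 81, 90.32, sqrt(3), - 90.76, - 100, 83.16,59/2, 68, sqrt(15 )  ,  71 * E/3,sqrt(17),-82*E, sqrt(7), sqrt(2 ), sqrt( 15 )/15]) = [ - 82*E, - 100, - 90.76, sqrt(15 )/15,sqrt( 2 ), sqrt(3 ), sqrt( 7),sqrt(15 ), sqrt(17 ), 49*sqrt(5)/5,59/2, 71*E/3, 68, 81,83.16, 90.32 ] 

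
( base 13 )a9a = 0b11100011001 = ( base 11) 1402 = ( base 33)1m2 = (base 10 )1817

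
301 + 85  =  386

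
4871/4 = 4871/4 = 1217.75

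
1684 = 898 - -786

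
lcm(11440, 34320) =34320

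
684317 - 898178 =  - 213861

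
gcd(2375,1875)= 125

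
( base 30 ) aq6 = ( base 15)2D76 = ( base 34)8FS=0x263A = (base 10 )9786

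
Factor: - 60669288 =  - 2^3*3^2*811^1*1039^1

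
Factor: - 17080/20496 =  - 2^(  -  1 )*3^( - 1 )*5^1 = -5/6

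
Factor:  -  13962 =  - 2^1*3^1*13^1 * 179^1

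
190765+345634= 536399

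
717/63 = 239/21  =  11.38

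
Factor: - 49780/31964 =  - 5^1*19^1 * 61^( - 1 ) = - 95/61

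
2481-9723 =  - 7242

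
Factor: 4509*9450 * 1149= 2^1*3^7*5^2*7^1*167^1*383^1 = 48958947450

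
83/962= 83/962 = 0.09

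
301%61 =57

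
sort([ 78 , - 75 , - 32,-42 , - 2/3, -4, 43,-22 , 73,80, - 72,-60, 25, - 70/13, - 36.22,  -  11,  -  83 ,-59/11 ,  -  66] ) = [ - 83, - 75 , - 72,-66 ,-60,-42, - 36.22,  -  32,-22, - 11, - 70/13 , - 59/11 ,- 4,-2/3,25,43,73,78,80 ] 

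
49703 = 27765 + 21938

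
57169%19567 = 18035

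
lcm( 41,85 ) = 3485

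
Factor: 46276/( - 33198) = - 46/33 = - 2^1 *3^( - 1 )* 11^(-1)*23^1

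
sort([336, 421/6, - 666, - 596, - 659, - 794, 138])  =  [-794,  -  666, - 659, - 596,  421/6,138, 336]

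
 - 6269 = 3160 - 9429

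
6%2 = 0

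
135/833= 135/833 = 0.16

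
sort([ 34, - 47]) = [ - 47,34 ] 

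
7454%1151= 548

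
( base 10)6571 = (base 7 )25105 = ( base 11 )4A34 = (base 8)14653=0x19ab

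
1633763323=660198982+973564341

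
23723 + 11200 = 34923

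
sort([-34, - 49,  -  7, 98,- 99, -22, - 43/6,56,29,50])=[ - 99,-49, - 34,-22,  -  43/6 , - 7,29,  50,56,98 ] 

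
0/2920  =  0 =0.00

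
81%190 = 81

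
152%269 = 152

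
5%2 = 1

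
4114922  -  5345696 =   -  1230774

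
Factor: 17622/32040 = 11/20 =2^ (- 2 )*5^(  -  1 )*11^1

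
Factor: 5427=3^4*67^1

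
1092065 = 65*16801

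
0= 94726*0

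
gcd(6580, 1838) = 2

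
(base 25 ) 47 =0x6B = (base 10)107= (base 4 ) 1223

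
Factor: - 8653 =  - 17^1*509^1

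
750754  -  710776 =39978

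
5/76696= 5/76696 = 0.00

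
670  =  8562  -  7892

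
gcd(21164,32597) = 37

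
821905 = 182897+639008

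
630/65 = 126/13 = 9.69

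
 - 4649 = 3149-7798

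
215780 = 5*43156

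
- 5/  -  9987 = 5/9987 = 0.00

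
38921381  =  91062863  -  52141482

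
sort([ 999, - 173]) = [ - 173, 999] 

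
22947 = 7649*3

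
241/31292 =241/31292 = 0.01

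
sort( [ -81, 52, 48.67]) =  [ - 81,  48.67,52] 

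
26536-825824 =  - 799288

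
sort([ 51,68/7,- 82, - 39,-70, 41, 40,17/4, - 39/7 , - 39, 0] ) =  [  -  82, - 70,  -  39, - 39, - 39/7,0,17/4 , 68/7, 40, 41,  51]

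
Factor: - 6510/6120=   - 217/204 = - 2^( - 2 )*3^( - 1)*7^1*17^( -1)*31^1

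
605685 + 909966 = 1515651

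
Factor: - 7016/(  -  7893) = 8/9 = 2^3*3^( - 2)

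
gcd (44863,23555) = 7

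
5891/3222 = 1 + 2669/3222 = 1.83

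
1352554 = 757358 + 595196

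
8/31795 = 8/31795 =0.00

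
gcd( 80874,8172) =18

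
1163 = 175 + 988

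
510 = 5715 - 5205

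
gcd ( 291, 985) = 1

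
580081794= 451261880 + 128819914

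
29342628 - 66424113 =- 37081485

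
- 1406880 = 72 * ( - 19540) 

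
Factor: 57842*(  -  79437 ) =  - 2^1*3^1*26479^1*28921^1 = - 4594794954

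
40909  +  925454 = 966363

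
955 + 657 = 1612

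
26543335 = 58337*455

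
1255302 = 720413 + 534889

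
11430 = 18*635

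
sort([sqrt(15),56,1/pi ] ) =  [ 1/pi, sqrt( 15 ),56]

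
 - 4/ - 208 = 1/52=0.02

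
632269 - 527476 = 104793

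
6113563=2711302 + 3402261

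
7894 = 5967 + 1927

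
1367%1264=103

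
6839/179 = 38 + 37/179 = 38.21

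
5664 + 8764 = 14428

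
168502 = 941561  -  773059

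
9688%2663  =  1699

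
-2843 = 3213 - 6056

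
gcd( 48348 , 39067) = 1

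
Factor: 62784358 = 2^1  *7^1*13^1*344969^1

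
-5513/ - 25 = 220+13/25 = 220.52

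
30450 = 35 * 870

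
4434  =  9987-5553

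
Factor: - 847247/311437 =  - 7^(-1 ) * 44491^( - 1)*847247^1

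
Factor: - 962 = -2^1 * 13^1*37^1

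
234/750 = 39/125= 0.31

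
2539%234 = 199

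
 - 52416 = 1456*( -36)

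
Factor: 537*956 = 2^2 * 3^1*179^1*239^1  =  513372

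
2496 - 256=2240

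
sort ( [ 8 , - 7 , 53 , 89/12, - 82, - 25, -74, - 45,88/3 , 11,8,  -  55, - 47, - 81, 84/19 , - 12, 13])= [  -  82, - 81, - 74,-55, - 47, - 45, - 25, - 12, - 7,84/19,  89/12 , 8, 8,11, 13,88/3, 53]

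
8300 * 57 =473100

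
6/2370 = 1/395 = 0.00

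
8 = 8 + 0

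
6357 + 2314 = 8671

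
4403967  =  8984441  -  4580474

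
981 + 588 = 1569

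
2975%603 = 563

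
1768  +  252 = 2020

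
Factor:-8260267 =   -  8260267^1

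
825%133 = 27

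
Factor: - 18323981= - 13^1 * 1409537^1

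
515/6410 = 103/1282 = 0.08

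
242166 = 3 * 80722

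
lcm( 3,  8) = 24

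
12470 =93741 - 81271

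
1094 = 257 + 837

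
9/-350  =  -1 + 341/350= -0.03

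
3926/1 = 3926 = 3926.00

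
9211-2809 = 6402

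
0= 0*91517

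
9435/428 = 9435/428 = 22.04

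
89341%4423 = 881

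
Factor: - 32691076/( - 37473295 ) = 2^2*5^( - 1 )*11^1*311^1  *431^( - 1)*2389^1*17389^(-1 ) 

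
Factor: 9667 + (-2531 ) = 7136 = 2^5*223^1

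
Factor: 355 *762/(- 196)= - 135255/98 = - 2^ (-1 )*3^1*5^1*7^(  -  2 )*71^1*127^1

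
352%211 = 141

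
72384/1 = 72384 = 72384.00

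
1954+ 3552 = 5506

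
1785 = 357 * 5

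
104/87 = 1 +17/87= 1.20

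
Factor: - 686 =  - 2^1 * 7^3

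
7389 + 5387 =12776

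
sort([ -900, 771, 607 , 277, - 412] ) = [ - 900, -412 , 277, 607,771]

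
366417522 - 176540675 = 189876847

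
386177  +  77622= 463799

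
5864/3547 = 5864/3547 = 1.65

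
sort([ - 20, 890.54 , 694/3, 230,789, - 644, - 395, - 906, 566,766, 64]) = [-906,-644, - 395, - 20, 64,  230,694/3,566,766, 789,890.54 ]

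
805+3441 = 4246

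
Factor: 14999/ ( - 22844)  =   - 2^ ( - 2)*53^1*283^1*5711^ ( - 1)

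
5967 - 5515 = 452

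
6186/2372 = 3093/1186 = 2.61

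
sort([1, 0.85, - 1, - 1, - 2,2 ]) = [ - 2, - 1, - 1,0.85,1,2 ]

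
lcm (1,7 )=7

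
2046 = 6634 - 4588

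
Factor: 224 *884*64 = 12673024 = 2^13*7^1 * 13^1*17^1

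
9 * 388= 3492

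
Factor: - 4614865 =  - 5^1 * 922973^1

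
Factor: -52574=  -2^1*97^1*271^1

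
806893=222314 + 584579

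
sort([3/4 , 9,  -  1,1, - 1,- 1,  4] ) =[ - 1, -1, - 1,3/4,1, 4,  9 ]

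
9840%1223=56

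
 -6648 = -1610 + -5038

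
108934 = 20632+88302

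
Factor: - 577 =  - 577^1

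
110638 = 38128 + 72510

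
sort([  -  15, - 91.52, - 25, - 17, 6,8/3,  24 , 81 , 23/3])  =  [ - 91.52, - 25 , - 17, - 15, 8/3, 6, 23/3,24,81] 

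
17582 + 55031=72613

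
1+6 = 7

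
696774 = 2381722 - 1684948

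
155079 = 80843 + 74236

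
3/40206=1/13402 =0.00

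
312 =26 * 12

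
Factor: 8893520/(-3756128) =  - 2^( - 1 )*5^1*19^1 * 107^(  -  1)*1097^(-1)*5851^1 = - 555845/234758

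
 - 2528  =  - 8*316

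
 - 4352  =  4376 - 8728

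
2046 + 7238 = 9284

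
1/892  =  1/892 = 0.00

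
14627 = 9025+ 5602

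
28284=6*4714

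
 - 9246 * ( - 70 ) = 647220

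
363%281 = 82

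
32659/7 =32659/7 = 4665.57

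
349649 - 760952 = - 411303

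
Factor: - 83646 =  - 2^1*3^3*1549^1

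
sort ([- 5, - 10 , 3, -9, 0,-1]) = [-10, - 9  , - 5, - 1 , 0,3]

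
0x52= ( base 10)82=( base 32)2I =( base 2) 1010010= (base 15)57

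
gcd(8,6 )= 2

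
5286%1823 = 1640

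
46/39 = 46/39 =1.18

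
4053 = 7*579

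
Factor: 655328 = 2^5*20479^1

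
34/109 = 34/109 = 0.31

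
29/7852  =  29/7852 = 0.00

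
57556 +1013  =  58569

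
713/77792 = 713/77792 = 0.01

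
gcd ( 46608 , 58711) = 1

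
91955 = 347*265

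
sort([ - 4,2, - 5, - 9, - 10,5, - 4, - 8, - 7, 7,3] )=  [-10, - 9 , - 8, - 7,  -  5 ,- 4, - 4,2,3, 5,7]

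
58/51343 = 58/51343= 0.00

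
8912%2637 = 1001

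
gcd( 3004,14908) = 4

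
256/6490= 128/3245 = 0.04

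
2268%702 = 162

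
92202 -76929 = 15273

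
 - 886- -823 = -63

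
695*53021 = 36849595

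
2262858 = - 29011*( - 78)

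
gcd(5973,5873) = 1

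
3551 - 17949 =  -14398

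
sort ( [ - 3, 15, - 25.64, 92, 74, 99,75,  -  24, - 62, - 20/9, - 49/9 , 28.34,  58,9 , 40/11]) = [  -  62, - 25.64, - 24, - 49/9,-3, - 20/9,40/11,  9, 15, 28.34 , 58, 74 , 75,92, 99]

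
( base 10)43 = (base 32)1B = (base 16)2B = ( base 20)23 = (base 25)1I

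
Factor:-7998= - 2^1*3^1*31^1*43^1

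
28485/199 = 28485/199= 143.14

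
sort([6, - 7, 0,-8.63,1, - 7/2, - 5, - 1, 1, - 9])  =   [  -  9, - 8.63,- 7, - 5, - 7/2, - 1, 0,1,1,  6]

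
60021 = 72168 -12147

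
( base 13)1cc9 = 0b1000100100110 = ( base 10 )4390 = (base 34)3R4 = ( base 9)6017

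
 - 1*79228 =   -  79228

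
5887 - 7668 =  - 1781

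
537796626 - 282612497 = 255184129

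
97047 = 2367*41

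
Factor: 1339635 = 3^1 * 5^1*11^1*23^1  *  353^1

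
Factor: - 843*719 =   -  606117 = -3^1*281^1*719^1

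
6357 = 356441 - 350084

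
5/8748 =5/8748 = 0.00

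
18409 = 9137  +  9272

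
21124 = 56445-35321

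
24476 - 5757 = 18719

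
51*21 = 1071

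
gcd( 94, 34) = 2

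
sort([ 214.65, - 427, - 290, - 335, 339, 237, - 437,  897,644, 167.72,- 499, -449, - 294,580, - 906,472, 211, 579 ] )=[ - 906,-499,-449, - 437, - 427, - 335, - 294, - 290,167.72 , 211, 214.65, 237,339, 472,579, 580,644, 897 ] 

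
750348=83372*9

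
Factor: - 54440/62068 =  - 13610/15517 = - 2^1*5^1 * 59^( - 1 )*263^( - 1)*1361^1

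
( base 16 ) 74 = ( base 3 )11022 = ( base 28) 44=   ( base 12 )98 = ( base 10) 116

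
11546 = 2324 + 9222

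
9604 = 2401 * 4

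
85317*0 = 0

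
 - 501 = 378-879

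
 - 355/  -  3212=355/3212 = 0.11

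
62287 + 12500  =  74787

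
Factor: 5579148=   2^2 * 3^1*151^1*3079^1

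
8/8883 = 8/8883 = 0.00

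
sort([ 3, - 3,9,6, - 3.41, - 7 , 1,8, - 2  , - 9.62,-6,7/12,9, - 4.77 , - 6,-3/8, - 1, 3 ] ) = [ - 9.62, - 7  , - 6 , - 6, - 4.77 , - 3.41, - 3, - 2, - 1 , - 3/8, 7/12,1, 3, 3,6,8, 9,9]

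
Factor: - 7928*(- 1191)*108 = 2^5*  3^4*397^1*991^1  =  1019762784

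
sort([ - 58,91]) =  [ - 58, 91]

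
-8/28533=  - 1 + 28525/28533= - 0.00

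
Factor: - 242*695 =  - 2^1*5^1*11^2*139^1 = -  168190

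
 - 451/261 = - 2 + 71/261 = - 1.73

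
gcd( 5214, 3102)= 66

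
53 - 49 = 4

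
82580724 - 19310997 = 63269727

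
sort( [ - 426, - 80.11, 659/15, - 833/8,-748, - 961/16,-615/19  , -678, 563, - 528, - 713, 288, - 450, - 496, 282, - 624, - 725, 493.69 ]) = [ - 748,-725,-713, - 678, - 624, - 528, -496 , - 450, - 426, - 833/8,- 80.11, - 961/16, - 615/19, 659/15, 282,288, 493.69, 563]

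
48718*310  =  15102580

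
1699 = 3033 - 1334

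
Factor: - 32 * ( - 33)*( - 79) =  -2^5*3^1*11^1*79^1=- 83424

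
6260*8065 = 50486900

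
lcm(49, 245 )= 245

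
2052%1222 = 830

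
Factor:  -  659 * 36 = - 2^2*3^2*659^1  =  -  23724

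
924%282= 78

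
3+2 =5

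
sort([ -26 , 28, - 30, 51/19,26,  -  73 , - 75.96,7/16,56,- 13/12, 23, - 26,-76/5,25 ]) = [-75.96, - 73,-30, - 26, - 26, - 76/5, - 13/12, 7/16,51/19,  23,25,  26,28,56]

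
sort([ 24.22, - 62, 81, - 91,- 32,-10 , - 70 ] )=[ - 91, - 70, - 62, - 32, - 10,24.22, 81 ] 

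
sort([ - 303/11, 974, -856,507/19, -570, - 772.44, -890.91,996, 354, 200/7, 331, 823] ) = [ - 890.91,  -  856,-772.44, - 570, - 303/11, 507/19, 200/7,331, 354, 823, 974,996 ]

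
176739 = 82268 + 94471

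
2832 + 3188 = 6020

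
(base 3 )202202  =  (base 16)230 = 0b1000110000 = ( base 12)3a8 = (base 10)560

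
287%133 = 21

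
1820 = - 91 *(- 20) 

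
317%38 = 13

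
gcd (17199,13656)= 3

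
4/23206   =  2/11603 = 0.00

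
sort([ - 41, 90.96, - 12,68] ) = [ -41, - 12,68, 90.96 ] 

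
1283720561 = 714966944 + 568753617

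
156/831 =52/277 = 0.19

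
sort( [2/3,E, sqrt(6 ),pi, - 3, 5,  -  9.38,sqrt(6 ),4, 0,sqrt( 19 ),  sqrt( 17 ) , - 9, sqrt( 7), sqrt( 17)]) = [ - 9.38, - 9, - 3 , 0, 2/3,sqrt(6),  sqrt( 6), sqrt( 7 ),E , pi,4, sqrt( 17) , sqrt(17 ), sqrt(19 ),5 ]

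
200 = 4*50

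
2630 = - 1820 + 4450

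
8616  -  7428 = 1188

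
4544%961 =700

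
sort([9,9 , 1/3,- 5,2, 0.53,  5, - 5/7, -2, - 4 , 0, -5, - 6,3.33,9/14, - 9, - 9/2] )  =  [ - 9, - 6 ,- 5,- 5, - 9/2, - 4,-2, - 5/7, 0,  1/3,0.53,9/14,2, 3.33, 5  ,  9,9] 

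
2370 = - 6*(-395 )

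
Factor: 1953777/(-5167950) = - 2^( - 1 )*5^( - 2)*7^2*131^( - 1 )*263^ ( - 1) * 13291^1 = - 651259/1722650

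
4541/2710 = 1 + 1831/2710=1.68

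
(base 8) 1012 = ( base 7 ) 1344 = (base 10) 522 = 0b1000001010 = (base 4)20022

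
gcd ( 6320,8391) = 1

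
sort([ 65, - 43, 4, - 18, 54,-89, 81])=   [ - 89 ,-43,  -  18, 4, 54, 65 , 81] 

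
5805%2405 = 995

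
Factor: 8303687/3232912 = 193109/75184 = 2^( - 4)*7^3*  37^(-1) *127^( - 1) *563^1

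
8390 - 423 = 7967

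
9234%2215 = 374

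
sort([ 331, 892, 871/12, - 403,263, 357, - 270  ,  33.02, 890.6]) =[-403,-270, 33.02,871/12,  263,  331 , 357,890.6, 892 ]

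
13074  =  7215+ 5859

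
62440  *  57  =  3559080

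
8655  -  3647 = 5008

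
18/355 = 18/355 = 0.05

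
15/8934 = 5/2978= 0.00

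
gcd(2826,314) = 314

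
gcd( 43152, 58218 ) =186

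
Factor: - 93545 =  - 5^1 *53^1 * 353^1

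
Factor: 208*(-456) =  - 2^7*3^1*  13^1 * 19^1 = -  94848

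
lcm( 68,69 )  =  4692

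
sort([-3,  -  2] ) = [ - 3, - 2] 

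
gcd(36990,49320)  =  12330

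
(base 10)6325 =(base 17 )14f1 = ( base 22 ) D1B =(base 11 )4830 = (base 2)1100010110101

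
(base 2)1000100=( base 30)28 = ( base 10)68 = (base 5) 233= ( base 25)2i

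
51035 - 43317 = 7718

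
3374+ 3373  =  6747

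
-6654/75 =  - 89  +  7/25 = - 88.72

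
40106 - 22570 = 17536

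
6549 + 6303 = 12852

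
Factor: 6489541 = 37^1*175393^1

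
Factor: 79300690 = 2^1*5^1*7^1*83^1*13649^1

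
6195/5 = 1239  =  1239.00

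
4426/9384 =2213/4692 =0.47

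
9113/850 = 10+ 613/850 = 10.72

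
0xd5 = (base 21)A3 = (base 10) 213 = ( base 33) 6F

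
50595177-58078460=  - 7483283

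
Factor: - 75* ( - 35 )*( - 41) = - 3^1*5^3*7^1*41^1 = - 107625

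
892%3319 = 892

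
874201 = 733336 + 140865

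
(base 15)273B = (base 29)9s0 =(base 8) 20275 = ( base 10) 8381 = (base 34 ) 78h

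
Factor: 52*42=2^3*3^1*7^1*13^1 = 2184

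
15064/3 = 15064/3 =5021.33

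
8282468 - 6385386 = 1897082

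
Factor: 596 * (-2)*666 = -793872 = -  2^4*3^2*37^1*149^1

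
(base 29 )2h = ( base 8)113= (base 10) 75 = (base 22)39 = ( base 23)36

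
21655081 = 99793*217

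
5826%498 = 348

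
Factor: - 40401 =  - 3^2*67^2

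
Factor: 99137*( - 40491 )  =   - 3^2*11^1*409^1*99137^1 = - 4014156267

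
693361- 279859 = 413502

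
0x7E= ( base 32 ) 3u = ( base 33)3r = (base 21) 60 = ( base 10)126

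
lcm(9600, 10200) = 163200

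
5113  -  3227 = 1886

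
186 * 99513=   18509418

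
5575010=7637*730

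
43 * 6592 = 283456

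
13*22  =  286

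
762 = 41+721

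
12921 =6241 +6680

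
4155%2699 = 1456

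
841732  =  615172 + 226560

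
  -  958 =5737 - 6695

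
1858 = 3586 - 1728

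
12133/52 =233 + 17/52 = 233.33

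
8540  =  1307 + 7233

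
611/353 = 1 + 258/353 = 1.73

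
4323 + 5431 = 9754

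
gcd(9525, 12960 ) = 15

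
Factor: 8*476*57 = 217056 = 2^5* 3^1 * 7^1*17^1*19^1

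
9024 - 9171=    - 147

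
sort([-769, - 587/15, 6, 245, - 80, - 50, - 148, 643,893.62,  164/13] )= [- 769, - 148,- 80, - 50, -587/15,  6, 164/13 , 245, 643, 893.62] 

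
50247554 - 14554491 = 35693063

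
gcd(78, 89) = 1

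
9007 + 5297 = 14304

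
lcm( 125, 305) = 7625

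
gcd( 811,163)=1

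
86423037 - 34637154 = 51785883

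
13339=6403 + 6936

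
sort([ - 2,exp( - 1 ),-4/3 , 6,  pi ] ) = [- 2, - 4/3,exp ( - 1),pi,6 ]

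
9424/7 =9424/7 = 1346.29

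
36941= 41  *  901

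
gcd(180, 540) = 180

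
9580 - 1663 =7917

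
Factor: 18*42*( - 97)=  - 73332 = - 2^2*3^3*7^1 * 97^1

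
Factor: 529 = 23^2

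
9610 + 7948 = 17558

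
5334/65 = 82  +  4/65 = 82.06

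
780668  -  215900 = 564768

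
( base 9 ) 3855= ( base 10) 2885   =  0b101101000101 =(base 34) 2gt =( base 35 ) 2cf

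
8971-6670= 2301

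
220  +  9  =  229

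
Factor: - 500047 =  - 29^1*43^1* 401^1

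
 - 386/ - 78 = 4  +  37/39 = 4.95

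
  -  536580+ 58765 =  - 477815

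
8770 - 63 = 8707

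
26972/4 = 6743 =6743.00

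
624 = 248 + 376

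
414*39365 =16297110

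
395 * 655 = 258725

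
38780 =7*5540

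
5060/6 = 2530/3 = 843.33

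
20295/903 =22 + 143/301=22.48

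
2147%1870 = 277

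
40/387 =40/387 = 0.10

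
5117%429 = 398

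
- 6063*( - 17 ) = 103071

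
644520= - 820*( - 786)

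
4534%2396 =2138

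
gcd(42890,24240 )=10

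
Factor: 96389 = 113^1*853^1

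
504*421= 212184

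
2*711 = 1422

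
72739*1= 72739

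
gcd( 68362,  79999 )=1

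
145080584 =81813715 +63266869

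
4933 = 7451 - 2518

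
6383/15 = 425 + 8/15 = 425.53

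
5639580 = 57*98940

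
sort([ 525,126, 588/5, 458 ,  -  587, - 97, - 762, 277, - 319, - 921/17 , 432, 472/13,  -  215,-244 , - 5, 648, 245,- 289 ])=[ - 762, - 587, - 319, - 289, - 244, - 215, - 97, - 921/17,- 5,  472/13,588/5,126 , 245,277 , 432 , 458, 525, 648 ] 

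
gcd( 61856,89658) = 2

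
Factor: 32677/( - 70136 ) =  - 2^( - 3 )  *  11^( - 1)*41^1 =- 41/88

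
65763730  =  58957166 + 6806564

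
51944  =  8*6493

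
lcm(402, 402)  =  402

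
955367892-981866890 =-26498998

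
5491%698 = 605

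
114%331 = 114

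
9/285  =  3/95 = 0.03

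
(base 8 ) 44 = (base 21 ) 1F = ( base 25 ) 1B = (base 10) 36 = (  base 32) 14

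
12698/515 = 24+338/515  =  24.66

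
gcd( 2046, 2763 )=3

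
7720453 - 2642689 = 5077764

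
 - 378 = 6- 384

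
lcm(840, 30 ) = 840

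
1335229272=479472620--855756652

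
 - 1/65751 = - 1/65751 = - 0.00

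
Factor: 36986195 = 5^1*191^1*38729^1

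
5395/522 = 10 + 175/522= 10.34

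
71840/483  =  148 +356/483 = 148.74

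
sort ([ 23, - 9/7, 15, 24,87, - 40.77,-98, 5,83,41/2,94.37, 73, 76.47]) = [ - 98, - 40.77,  -  9/7,5 , 15, 41/2,  23,24, 73 , 76.47,83, 87 , 94.37]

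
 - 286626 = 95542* (  -  3)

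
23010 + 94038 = 117048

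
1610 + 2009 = 3619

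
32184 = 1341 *24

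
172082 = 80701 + 91381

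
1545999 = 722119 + 823880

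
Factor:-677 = -677^1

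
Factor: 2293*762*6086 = 2^2*3^1*17^1 * 127^1  *  179^1*2293^1 = 10633860876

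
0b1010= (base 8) 12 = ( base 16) a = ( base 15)a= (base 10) 10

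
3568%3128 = 440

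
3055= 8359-5304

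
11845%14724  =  11845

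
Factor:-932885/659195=- 186577/131839 = - 43^1*4339^1 * 131839^( - 1 )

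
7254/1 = 7254= 7254.00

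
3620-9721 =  - 6101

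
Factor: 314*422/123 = 2^2*3^( - 1)*41^( - 1 )*157^1*211^1 = 132508/123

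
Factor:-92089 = -17^1*5417^1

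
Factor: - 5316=-2^2*3^1*443^1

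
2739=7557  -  4818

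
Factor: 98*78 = 7644=2^2*3^1* 7^2* 13^1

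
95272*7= 666904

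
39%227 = 39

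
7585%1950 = 1735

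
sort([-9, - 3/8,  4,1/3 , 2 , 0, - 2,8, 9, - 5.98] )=[ - 9, - 5.98, - 2, - 3/8,0,1/3,2,4 , 8 , 9]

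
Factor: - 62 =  - 2^1 * 31^1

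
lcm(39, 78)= 78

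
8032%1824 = 736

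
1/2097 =1/2097 = 0.00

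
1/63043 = 1/63043=0.00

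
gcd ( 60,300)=60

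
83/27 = 83/27 = 3.07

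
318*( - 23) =  -  7314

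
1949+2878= 4827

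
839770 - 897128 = - 57358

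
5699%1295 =519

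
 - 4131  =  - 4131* 1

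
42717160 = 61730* 692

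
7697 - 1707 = 5990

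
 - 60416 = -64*944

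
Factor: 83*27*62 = 138942 = 2^1*3^3*31^1 * 83^1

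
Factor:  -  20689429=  - 443^1*46703^1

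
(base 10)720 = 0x2d0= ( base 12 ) 500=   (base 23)187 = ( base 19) 1IH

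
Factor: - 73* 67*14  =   - 2^1*7^1*67^1*73^1  =  - 68474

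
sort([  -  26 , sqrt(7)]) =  [ - 26, sqrt(7)]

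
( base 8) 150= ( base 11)95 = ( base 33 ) 35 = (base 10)104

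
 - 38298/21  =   - 12766/7= - 1823.71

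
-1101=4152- 5253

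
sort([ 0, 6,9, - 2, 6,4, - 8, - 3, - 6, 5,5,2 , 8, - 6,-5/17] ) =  [ - 8, - 6,  -  6,  -  3, -2, - 5/17,0,2,4, 5,5,6,6,  8,9]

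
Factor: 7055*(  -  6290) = -44375950=-2^1*5^2*17^2*37^1*83^1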